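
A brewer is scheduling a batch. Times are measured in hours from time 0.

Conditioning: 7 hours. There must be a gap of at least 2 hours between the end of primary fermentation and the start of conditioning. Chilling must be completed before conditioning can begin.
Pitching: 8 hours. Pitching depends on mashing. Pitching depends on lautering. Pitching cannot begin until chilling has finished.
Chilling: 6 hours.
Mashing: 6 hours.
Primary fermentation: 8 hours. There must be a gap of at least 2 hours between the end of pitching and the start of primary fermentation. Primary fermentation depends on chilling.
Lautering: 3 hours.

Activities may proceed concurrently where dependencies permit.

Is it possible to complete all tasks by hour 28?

No

Chilling has no prerequisites, so it starts at hour 0 and finishes at hour 6.
Lautering can start immediately at hour 0; it finishes at hour 3.
Nothing blocks mashing, so it runs from hour 0 to hour 6.
Pitching needs all of mashing (finishes hour 6); lautering (finishes hour 3); chilling (finishes hour 6). That puts its earliest start at hour 6; it finishes at 6 + 8 = hour 14.
Primary fermentation needs all of pitching (finishes hour 14, plus 2-hour gap → hour 16); chilling (finishes hour 6). That puts its earliest start at hour 16; it finishes at 16 + 8 = hour 24.
Conditioning cannot start until primary fermentation (finishes hour 24, plus 2-hour gap → hour 26); chilling (finishes hour 6). The controlling bound is hour 26, so conditioning finishes at 26 + 7 = hour 33.
The earliest everything can be done is hour 33, which is after the deadline of 28, so it is not possible.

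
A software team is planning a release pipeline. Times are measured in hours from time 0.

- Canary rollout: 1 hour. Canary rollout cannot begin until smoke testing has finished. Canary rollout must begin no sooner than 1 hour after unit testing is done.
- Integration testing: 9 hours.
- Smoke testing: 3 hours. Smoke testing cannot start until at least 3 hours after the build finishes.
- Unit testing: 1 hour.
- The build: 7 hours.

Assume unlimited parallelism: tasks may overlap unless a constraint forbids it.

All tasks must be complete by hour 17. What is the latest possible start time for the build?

Canary rollout must finish by hour 17; it takes 1 hour, so it must start by 17 − 1 = hour 16.
Smoke testing has to be done before canary rollout (must start by hour 16). That means finishing by hour 16, i.e. starting by 16 − 3 = hour 13.
The build must finish before smoke testing (must start by hour 13, minus 3-hour gap → hour 10). With a 7-hour duration, the build must start by 10 − 7 = hour 3.

3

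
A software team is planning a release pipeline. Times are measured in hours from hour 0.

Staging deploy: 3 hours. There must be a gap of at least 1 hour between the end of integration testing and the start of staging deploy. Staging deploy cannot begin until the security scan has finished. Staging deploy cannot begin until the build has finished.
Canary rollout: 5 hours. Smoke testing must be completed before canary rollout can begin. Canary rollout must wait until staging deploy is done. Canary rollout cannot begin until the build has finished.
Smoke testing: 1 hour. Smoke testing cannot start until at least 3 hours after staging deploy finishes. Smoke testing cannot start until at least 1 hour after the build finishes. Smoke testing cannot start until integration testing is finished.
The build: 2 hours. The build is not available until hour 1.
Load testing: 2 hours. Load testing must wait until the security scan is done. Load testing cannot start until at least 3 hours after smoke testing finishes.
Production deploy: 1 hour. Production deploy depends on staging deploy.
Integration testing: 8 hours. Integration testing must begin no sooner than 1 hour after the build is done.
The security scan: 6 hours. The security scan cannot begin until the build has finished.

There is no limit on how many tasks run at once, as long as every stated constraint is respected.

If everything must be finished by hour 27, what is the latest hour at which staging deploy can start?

To finish by hour 27, canary rollout (duration 5) must start no later than hour 22.
Nothing follows load testing; the deadline of hour 27 is its only limit. It must start by 27 − 2 = hour 25.
For smoke testing: canary rollout (must start by hour 22); load testing (must start by hour 25, minus 3-hour gap → hour 22). The most restrictive is hour 22; with a 1-hour duration, smoke testing must start by hour 21.
Production deploy has no dependents, so it just needs to finish by hour 27. Starting by 27 − 1 = hour 26 achieves that.
Staging deploy has several dependents: smoke testing (must start by hour 21, minus 3-hour gap → hour 18); canary rollout (must start by hour 22); production deploy (must start by hour 26). The earliest of those limits is hour 18, so staging deploy must start by 18 − 3 = hour 15.

15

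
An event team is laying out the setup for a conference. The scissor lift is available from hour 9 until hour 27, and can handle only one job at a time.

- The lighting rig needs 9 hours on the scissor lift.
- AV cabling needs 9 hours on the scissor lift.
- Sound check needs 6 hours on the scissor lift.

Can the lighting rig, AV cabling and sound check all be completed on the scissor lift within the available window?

No

The scissor lift window is 27 − 9 = 18 hours.
Running back to back, the jobs need 9 + 9 + 6 = 24 hours on the scissor lift.
Since 24 > 18, they cannot all fit.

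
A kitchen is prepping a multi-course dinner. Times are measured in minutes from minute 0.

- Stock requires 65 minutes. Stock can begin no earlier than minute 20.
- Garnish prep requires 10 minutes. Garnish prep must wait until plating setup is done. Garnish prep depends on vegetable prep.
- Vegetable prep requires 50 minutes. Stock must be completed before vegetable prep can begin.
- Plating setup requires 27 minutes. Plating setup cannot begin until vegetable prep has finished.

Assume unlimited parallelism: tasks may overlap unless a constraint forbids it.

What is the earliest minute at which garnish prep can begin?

After its own release at minute 20, stock can start at minute 20 and finishes at minute 85.
Vegetable prep waits on stock (finishes minute 85), so it starts at minute 85 and finishes at 85 + 50 = minute 135.
Plating setup cannot begin until vegetable prep (finishes minute 135). It runs from minute 135 to 135 + 27 = minute 162.
Garnish prep waits on plating setup (finishes minute 162); vegetable prep (finishes minute 135). The latest of these is minute 162, which is the earliest garnish prep can start.

162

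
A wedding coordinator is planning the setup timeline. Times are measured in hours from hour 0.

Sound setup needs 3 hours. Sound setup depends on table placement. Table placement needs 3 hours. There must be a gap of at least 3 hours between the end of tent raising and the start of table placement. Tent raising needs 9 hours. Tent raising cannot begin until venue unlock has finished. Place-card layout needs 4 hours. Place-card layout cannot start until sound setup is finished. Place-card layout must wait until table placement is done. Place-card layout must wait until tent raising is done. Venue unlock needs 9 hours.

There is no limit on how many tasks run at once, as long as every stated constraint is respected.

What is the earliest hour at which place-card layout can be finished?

31

Venue unlock can start immediately at hour 0; it finishes at hour 9.
Tent raising cannot begin until venue unlock (finishes hour 9). It runs from hour 9 to 9 + 9 = hour 18.
Table placement waits on tent raising (finishes hour 18, plus 3-hour gap → hour 21), so it starts at hour 21 and finishes at 21 + 3 = hour 24.
Sound setup waits on table placement (finishes hour 24), so it starts at hour 24 and finishes at 24 + 3 = hour 27.
Place-card layout has to wait for sound setup (finishes hour 27); table placement (finishes hour 24); tent raising (finishes hour 18). The latest of these is hour 27, so place-card layout runs hour 27 to 27 + 4 = hour 31.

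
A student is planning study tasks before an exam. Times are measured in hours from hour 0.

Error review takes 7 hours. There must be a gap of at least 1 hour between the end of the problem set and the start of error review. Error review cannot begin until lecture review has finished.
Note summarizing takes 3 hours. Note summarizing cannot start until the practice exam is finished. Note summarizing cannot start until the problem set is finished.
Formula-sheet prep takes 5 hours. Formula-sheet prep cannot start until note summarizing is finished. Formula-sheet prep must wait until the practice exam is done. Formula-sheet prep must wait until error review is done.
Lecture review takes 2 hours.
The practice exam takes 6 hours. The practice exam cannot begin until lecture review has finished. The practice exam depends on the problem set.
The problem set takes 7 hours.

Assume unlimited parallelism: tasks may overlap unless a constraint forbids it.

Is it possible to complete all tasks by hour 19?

Nothing blocks the problem set, so it runs from hour 0 to hour 7.
Lecture review can start immediately at hour 0; it finishes at hour 2.
For error review: the problem set (finishes hour 7, plus 1-hour gap → hour 8); lecture review (finishes hour 2). Taking the maximum gives a start of hour 8, and it finishes at 8 + 7 = hour 15.
The practice exam has to wait for lecture review (finishes hour 2); the problem set (finishes hour 7). The latest of these is hour 7, so the practice exam runs hour 7 to 7 + 6 = hour 13.
Note summarizing needs all of the practice exam (finishes hour 13); the problem set (finishes hour 7). That puts its earliest start at hour 13; it finishes at 13 + 3 = hour 16.
For formula-sheet prep: note summarizing (finishes hour 16); the practice exam (finishes hour 13); error review (finishes hour 15). Taking the maximum gives a start of hour 16, and it finishes at 16 + 5 = hour 21.
The earliest everything can be done is hour 21, which is after the deadline of 19, so it is not possible.

No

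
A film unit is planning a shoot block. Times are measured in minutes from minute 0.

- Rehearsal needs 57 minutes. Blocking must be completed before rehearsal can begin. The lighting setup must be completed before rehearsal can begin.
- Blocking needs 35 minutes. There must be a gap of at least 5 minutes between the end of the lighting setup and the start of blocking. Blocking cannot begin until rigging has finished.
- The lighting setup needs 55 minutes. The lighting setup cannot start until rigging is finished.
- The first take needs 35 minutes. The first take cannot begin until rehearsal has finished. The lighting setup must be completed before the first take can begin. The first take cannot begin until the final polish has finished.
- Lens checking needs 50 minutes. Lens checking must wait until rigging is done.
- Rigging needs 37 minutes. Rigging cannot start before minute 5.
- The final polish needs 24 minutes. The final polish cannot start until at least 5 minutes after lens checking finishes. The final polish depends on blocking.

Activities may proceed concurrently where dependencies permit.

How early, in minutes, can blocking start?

102

Rigging waits on its own release at minute 5, so it starts at minute 5 and finishes at 5 + 37 = minute 42.
The lighting setup waits on rigging (finishes minute 42), so it starts at minute 42 and finishes at 42 + 55 = minute 97.
Blocking waits on the lighting setup (finishes minute 97, plus 5-minute gap → minute 102); rigging (finishes minute 42). The latest of these is minute 102, which is the earliest blocking can start.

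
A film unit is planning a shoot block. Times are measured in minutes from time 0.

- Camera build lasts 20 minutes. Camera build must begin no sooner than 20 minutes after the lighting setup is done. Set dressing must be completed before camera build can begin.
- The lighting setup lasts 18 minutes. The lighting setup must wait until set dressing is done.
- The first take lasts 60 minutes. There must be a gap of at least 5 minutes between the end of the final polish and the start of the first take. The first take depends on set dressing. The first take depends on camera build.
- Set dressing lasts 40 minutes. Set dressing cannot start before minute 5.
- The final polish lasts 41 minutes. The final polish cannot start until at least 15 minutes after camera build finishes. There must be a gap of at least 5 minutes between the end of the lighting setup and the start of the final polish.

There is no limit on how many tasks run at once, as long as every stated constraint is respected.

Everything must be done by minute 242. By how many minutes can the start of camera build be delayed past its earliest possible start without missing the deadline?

18

Set dressing cannot begin until its own release at minute 5. It runs from minute 5 to 5 + 40 = minute 45.
The lighting setup waits on set dressing (finishes minute 45), so it starts at minute 45 and finishes at 45 + 18 = minute 63.
Camera build cannot start until the lighting setup (finishes minute 63, plus 20-minute gap → minute 83); set dressing (finishes minute 45). The controlling bound is minute 83, so camera build finishes at 83 + 20 = minute 103.

Working backward from the deadline:
The first take must finish by minute 242; it takes 60 minutes, so it must start by 242 − 60 = minute 182.
The final polish has to be done before the first take (must start by minute 182, minus 5-minute gap → minute 177). That means finishing by minute 177, i.e. starting by 177 − 41 = minute 136.
Camera build has several dependents: the final polish (must start by minute 136, minus 15-minute gap → minute 121); the first take (must start by minute 182). The earliest of those limits is minute 121, so camera build must start by 121 − 20 = minute 101.
So camera build can start as early as minute 83 and as late as minute 101, giving 101 − 83 = 18 minutes of slack.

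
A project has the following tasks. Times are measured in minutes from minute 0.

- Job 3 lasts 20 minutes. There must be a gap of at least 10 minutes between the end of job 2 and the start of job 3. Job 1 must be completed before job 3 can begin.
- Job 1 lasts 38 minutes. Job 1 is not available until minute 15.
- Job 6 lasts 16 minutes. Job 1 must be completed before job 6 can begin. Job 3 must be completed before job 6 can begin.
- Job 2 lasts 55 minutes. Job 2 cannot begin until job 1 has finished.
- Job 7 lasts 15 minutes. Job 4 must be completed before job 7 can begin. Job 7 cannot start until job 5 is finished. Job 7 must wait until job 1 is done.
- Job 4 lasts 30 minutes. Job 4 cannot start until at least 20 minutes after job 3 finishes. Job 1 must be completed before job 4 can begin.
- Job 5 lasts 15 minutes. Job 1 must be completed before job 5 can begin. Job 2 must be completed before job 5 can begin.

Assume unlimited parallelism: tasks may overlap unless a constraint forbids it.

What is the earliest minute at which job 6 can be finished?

154

Job 1 cannot begin until its own release at minute 15. It runs from minute 15 to 15 + 38 = minute 53.
Job 2 waits on job 1 (finishes minute 53), so it starts at minute 53 and finishes at 53 + 55 = minute 108.
Job 3 cannot start until job 2 (finishes minute 108, plus 10-minute gap → minute 118); job 1 (finishes minute 53). The controlling bound is minute 118, so job 3 finishes at 118 + 20 = minute 138.
Job 6 cannot start until job 1 (finishes minute 53); job 3 (finishes minute 138). The controlling bound is minute 138, so job 6 finishes at 138 + 16 = minute 154.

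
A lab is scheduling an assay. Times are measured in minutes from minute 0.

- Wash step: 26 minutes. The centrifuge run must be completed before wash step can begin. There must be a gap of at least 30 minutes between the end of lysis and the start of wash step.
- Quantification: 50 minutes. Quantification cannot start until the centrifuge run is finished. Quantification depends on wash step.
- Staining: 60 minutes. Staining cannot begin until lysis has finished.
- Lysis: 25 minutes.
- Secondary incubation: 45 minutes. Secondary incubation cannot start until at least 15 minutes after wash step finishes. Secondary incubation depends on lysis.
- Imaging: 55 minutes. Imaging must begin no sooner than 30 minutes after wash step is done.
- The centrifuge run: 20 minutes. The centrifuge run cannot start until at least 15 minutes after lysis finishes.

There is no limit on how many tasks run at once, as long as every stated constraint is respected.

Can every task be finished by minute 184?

Yes

Lysis can start immediately at minute 0; it finishes at minute 25.
After lysis (finishes minute 25), staining can start at minute 25 and finishes at minute 85.
The centrifuge run waits on lysis (finishes minute 25, plus 15-minute gap → minute 40), so it starts at minute 40 and finishes at 40 + 20 = minute 60.
Wash step needs all of the centrifuge run (finishes minute 60); lysis (finishes minute 25, plus 30-minute gap → minute 55). That puts its earliest start at minute 60; it finishes at 60 + 26 = minute 86.
Quantification has to wait for the centrifuge run (finishes minute 60); wash step (finishes minute 86). The latest of these is minute 86, so quantification runs minute 86 to 86 + 50 = minute 136.
Imaging waits on wash step (finishes minute 86, plus 30-minute gap → minute 116), so it starts at minute 116 and finishes at 116 + 55 = minute 171.
Secondary incubation needs all of wash step (finishes minute 86, plus 15-minute gap → minute 101); lysis (finishes minute 25). That puts its earliest start at minute 101; it finishes at 101 + 45 = minute 146.
Every task is finished by minute 171, which is no later than the deadline of 184, so the schedule is feasible.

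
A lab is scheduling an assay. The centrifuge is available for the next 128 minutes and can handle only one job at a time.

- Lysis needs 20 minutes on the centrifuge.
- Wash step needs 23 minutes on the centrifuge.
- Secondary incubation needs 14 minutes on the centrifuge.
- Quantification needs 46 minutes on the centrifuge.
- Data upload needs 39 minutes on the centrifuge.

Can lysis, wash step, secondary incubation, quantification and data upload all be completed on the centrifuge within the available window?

Running back to back, the jobs need 20 + 23 + 14 + 46 + 39 = 142 minutes on the centrifuge.
Since 142 > 128, they cannot all fit.

No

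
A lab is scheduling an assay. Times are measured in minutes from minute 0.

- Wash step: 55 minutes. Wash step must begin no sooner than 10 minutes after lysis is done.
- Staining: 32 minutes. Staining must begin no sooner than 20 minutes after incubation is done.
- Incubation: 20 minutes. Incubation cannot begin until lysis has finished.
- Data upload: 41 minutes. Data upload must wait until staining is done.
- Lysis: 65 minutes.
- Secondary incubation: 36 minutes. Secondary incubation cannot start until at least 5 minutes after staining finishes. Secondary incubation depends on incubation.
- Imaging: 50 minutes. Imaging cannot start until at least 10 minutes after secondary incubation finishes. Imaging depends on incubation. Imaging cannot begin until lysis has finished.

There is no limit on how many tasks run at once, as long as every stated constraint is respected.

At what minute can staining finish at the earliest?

Lysis can start immediately at minute 0; it finishes at minute 65.
Incubation waits on lysis (finishes minute 65), so it starts at minute 65 and finishes at 65 + 20 = minute 85.
Staining cannot begin until incubation (finishes minute 85, plus 20-minute gap → minute 105). It runs from minute 105 to 105 + 32 = minute 137.

137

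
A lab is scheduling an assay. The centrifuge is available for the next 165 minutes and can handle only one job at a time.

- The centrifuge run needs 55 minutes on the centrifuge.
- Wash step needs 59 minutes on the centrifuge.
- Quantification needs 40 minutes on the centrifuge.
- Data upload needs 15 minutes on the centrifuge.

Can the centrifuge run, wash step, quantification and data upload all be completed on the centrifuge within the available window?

No

Running back to back, the jobs need 55 + 59 + 40 + 15 = 169 minutes on the centrifuge.
Since 169 > 165, they cannot all fit.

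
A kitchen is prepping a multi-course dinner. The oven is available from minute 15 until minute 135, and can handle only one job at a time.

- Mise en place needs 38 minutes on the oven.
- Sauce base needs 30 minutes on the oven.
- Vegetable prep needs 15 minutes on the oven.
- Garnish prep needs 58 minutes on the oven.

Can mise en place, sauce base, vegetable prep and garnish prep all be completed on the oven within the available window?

No

The oven window is 135 − 15 = 120 minutes.
Running back to back, the jobs need 38 + 30 + 15 + 58 = 141 minutes on the oven.
Since 141 > 120, they cannot all fit.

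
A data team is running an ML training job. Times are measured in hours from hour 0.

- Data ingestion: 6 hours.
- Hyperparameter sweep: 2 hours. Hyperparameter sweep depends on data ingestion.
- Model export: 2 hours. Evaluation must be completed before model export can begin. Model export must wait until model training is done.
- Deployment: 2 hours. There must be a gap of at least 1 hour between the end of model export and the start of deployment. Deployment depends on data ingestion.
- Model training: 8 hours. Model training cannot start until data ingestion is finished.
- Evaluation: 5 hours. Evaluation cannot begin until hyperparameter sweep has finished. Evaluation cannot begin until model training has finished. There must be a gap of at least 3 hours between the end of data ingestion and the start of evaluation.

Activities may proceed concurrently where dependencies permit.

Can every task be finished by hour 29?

Yes

Data ingestion can start immediately at hour 0; it finishes at hour 6.
After data ingestion (finishes hour 6), model training can start at hour 6 and finishes at hour 14.
Hyperparameter sweep cannot begin until data ingestion (finishes hour 6). It runs from hour 6 to 6 + 2 = hour 8.
Evaluation has to wait for hyperparameter sweep (finishes hour 8); model training (finishes hour 14); data ingestion (finishes hour 6, plus 3-hour gap → hour 9). The latest of these is hour 14, so evaluation runs hour 14 to 14 + 5 = hour 19.
Model export cannot start until evaluation (finishes hour 19); model training (finishes hour 14). The controlling bound is hour 19, so model export finishes at 19 + 2 = hour 21.
Deployment needs all of model export (finishes hour 21, plus 1-hour gap → hour 22); data ingestion (finishes hour 6). That puts its earliest start at hour 22; it finishes at 22 + 2 = hour 24.
Every task is finished by hour 24, which is no later than the deadline of 29, so the schedule is feasible.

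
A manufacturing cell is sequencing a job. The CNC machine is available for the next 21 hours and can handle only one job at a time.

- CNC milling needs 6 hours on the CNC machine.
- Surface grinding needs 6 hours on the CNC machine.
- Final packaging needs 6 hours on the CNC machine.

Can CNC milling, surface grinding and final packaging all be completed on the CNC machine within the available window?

Yes

Running back to back, the jobs need 6 + 6 + 6 = 18 hours on the CNC machine.
Since 18 ≤ 21, they fit within the window.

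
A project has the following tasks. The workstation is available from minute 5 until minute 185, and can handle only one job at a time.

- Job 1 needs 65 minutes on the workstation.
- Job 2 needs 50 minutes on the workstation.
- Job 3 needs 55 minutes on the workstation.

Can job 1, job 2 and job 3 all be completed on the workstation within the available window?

Yes

The workstation window is 185 − 5 = 180 minutes.
Running back to back, the jobs need 65 + 50 + 55 = 170 minutes on the workstation.
Since 170 ≤ 180, they fit within the window.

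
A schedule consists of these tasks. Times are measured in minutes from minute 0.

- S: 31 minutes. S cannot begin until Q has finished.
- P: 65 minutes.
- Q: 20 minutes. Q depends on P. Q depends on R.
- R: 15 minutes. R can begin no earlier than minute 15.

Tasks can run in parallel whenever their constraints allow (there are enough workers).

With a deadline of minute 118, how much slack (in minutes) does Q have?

2

After its own release at minute 15, R can start at minute 15 and finishes at minute 30.
P can start immediately at minute 0; it finishes at minute 65.
Q needs all of P (finishes minute 65); R (finishes minute 30). That puts its earliest start at minute 65; it finishes at 65 + 20 = minute 85.

Working backward from the deadline:
Nothing follows S; the deadline of minute 118 is its only limit. It must start by 118 − 31 = minute 87.
Q must finish before S (must start by minute 87). With a 20-minute duration, Q must start by 87 − 20 = minute 67.
So Q can start as early as minute 65 and as late as minute 67, giving 67 − 65 = 2 minutes of slack.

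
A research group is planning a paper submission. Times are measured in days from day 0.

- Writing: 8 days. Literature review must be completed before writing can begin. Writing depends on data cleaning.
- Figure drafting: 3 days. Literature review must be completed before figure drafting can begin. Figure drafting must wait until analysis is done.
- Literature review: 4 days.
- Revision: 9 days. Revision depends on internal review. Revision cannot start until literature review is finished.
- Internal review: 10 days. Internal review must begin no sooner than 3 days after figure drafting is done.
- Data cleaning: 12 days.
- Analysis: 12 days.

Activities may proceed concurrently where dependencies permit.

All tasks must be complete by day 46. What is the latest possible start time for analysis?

9

Revision must finish by day 46; it takes 9 days, so it must start by 46 − 9 = day 37.
Internal review has to be done before revision (must start by day 37). That means finishing by day 37, i.e. starting by 37 − 10 = day 27.
Figure drafting feeds into internal review (must start by day 27, minus 3-day gap → day 24); so figure drafting must finish by day 24 and therefore start by day 21.
Analysis must finish before figure drafting (must start by day 21). With a 12-day duration, analysis must start by 21 − 12 = day 9.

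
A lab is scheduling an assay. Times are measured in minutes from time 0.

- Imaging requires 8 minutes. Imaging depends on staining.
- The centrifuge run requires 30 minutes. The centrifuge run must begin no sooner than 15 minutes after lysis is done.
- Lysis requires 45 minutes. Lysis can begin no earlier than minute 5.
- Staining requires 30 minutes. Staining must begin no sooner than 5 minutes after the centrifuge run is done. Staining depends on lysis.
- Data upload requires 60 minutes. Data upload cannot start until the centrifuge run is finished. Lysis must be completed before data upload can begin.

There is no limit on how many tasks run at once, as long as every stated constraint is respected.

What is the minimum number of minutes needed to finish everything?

155

Lysis cannot begin until its own release at minute 5. It runs from minute 5 to 5 + 45 = minute 50.
The centrifuge run cannot begin until lysis (finishes minute 50, plus 15-minute gap → minute 65). It runs from minute 65 to 65 + 30 = minute 95.
For data upload: the centrifuge run (finishes minute 95); lysis (finishes minute 50). Taking the maximum gives a start of minute 95, and it finishes at 95 + 60 = minute 155.
Staining cannot start until the centrifuge run (finishes minute 95, plus 5-minute gap → minute 100); lysis (finishes minute 50). The controlling bound is minute 100, so staining finishes at 100 + 30 = minute 130.
Imaging cannot begin until staining (finishes minute 130). It runs from minute 130 to 130 + 8 = minute 138.
All tasks are finished once the last one completes. Finish times: Lysis at 50, The centrifuge run at 95, Staining at 130, Imaging at 138, Data upload at 155. The latest is minute 155.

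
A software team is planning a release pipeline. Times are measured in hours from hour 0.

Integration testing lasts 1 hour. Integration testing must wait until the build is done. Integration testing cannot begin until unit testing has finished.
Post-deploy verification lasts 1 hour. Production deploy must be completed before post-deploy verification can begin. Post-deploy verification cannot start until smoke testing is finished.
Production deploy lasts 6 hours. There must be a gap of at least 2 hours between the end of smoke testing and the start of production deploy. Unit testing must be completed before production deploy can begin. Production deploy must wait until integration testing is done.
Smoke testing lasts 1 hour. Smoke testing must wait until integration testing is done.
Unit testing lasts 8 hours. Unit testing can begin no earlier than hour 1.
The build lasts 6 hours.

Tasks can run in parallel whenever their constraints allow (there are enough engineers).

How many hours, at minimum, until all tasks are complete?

Unit testing waits on its own release at hour 1, so it starts at hour 1 and finishes at 1 + 8 = hour 9.
Nothing blocks the build, so it runs from hour 0 to hour 6.
For integration testing: the build (finishes hour 6); unit testing (finishes hour 9). Taking the maximum gives a start of hour 9, and it finishes at 9 + 1 = hour 10.
After integration testing (finishes hour 10), smoke testing can start at hour 10 and finishes at hour 11.
Production deploy cannot start until smoke testing (finishes hour 11, plus 2-hour gap → hour 13); unit testing (finishes hour 9); integration testing (finishes hour 10). The controlling bound is hour 13, so production deploy finishes at 13 + 6 = hour 19.
For post-deploy verification: production deploy (finishes hour 19); smoke testing (finishes hour 11). Taking the maximum gives a start of hour 19, and it finishes at 19 + 1 = hour 20.
All tasks are finished once the last one completes. Finish times: The build at 6, Unit testing at 9, Integration testing at 10, Smoke testing at 11, Production deploy at 19, Post-deploy verification at 20. The latest is hour 20.

20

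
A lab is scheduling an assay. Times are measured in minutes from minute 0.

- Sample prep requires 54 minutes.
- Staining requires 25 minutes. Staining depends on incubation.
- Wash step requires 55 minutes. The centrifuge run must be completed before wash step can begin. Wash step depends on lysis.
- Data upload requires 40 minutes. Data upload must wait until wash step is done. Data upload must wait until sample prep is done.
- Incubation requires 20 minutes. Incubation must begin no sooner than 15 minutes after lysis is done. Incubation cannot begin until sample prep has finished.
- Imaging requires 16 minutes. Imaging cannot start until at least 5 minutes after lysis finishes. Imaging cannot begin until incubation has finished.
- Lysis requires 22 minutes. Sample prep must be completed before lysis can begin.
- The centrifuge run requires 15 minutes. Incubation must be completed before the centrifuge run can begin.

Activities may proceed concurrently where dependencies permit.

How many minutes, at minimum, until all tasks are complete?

221

Sample prep has no prerequisites, so it starts at minute 0 and finishes at minute 54.
Lysis cannot begin until sample prep (finishes minute 54). It runs from minute 54 to 54 + 22 = minute 76.
Incubation cannot start until lysis (finishes minute 76, plus 15-minute gap → minute 91); sample prep (finishes minute 54). The controlling bound is minute 91, so incubation finishes at 91 + 20 = minute 111.
Imaging cannot start until lysis (finishes minute 76, plus 5-minute gap → minute 81); incubation (finishes minute 111). The controlling bound is minute 111, so imaging finishes at 111 + 16 = minute 127.
Staining cannot begin until incubation (finishes minute 111). It runs from minute 111 to 111 + 25 = minute 136.
The centrifuge run waits on incubation (finishes minute 111), so it starts at minute 111 and finishes at 111 + 15 = minute 126.
For wash step: the centrifuge run (finishes minute 126); lysis (finishes minute 76). Taking the maximum gives a start of minute 126, and it finishes at 126 + 55 = minute 181.
For data upload: wash step (finishes minute 181); sample prep (finishes minute 54). Taking the maximum gives a start of minute 181, and it finishes at 181 + 40 = minute 221.
All tasks are finished once the last one completes. Finish times: Sample prep at 54, Lysis at 76, Incubation at 111, The centrifuge run at 126, Wash step at 181, Staining at 136, Imaging at 127, Data upload at 221. The latest is minute 221.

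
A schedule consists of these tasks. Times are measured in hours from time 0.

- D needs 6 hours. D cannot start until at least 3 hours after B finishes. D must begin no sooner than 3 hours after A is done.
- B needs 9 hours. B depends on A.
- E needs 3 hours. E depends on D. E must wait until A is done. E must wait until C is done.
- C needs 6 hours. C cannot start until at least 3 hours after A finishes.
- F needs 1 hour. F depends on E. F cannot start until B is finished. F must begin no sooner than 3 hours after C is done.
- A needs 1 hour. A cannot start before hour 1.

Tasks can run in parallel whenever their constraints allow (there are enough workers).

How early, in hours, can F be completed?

24

A waits on its own release at hour 1, so it starts at hour 1 and finishes at 1 + 1 = hour 2.
After A (finishes hour 2, plus 3-hour gap → hour 5), C can start at hour 5 and finishes at hour 11.
B waits on A (finishes hour 2), so it starts at hour 2 and finishes at 2 + 9 = hour 11.
D cannot start until B (finishes hour 11, plus 3-hour gap → hour 14); A (finishes hour 2, plus 3-hour gap → hour 5). The controlling bound is hour 14, so D finishes at 14 + 6 = hour 20.
E has to wait for D (finishes hour 20); A (finishes hour 2); C (finishes hour 11). The latest of these is hour 20, so E runs hour 20 to 20 + 3 = hour 23.
F needs all of E (finishes hour 23); B (finishes hour 11); C (finishes hour 11, plus 3-hour gap → hour 14). That puts its earliest start at hour 23; it finishes at 23 + 1 = hour 24.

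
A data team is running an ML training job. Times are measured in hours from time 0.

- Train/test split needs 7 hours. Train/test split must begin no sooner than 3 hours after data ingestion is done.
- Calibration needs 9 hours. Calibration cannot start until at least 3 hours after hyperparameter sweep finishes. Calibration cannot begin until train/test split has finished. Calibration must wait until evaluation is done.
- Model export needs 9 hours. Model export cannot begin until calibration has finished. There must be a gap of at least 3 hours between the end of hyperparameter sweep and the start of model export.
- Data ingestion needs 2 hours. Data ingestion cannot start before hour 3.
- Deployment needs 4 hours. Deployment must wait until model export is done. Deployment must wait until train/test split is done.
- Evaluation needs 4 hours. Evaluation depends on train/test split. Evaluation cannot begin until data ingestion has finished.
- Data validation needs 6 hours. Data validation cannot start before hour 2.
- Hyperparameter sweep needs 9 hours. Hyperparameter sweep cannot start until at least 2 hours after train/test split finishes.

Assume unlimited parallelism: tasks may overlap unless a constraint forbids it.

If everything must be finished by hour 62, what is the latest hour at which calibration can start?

Deployment has no dependents, so it just needs to finish by hour 62. Starting by 62 − 4 = hour 58 achieves that.
Model export must finish before deployment (must start by hour 58). With a 9-hour duration, model export must start by 58 − 9 = hour 49.
Since model export (must start by hour 49) depends on it, calibration must finish by hour 49. Backing off its 9-hour duration gives a latest start of hour 40.

40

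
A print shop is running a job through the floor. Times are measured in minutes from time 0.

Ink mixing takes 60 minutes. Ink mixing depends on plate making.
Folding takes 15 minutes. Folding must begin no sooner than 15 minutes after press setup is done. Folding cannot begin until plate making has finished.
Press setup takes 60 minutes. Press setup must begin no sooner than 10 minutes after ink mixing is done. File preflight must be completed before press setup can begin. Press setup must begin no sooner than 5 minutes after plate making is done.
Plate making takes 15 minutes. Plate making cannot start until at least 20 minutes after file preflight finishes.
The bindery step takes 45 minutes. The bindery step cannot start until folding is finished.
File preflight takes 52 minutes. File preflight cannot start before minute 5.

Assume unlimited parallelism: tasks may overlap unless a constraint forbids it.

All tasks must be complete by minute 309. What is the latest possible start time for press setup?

The bindery step has no dependents, so it just needs to finish by minute 309. Starting by 309 − 45 = minute 264 achieves that.
Folding must finish before the bindery step (must start by minute 264). With a 15-minute duration, folding must start by 264 − 15 = minute 249.
Press setup feeds into folding (must start by minute 249, minus 15-minute gap → minute 234); so press setup must finish by minute 234 and therefore start by minute 174.

174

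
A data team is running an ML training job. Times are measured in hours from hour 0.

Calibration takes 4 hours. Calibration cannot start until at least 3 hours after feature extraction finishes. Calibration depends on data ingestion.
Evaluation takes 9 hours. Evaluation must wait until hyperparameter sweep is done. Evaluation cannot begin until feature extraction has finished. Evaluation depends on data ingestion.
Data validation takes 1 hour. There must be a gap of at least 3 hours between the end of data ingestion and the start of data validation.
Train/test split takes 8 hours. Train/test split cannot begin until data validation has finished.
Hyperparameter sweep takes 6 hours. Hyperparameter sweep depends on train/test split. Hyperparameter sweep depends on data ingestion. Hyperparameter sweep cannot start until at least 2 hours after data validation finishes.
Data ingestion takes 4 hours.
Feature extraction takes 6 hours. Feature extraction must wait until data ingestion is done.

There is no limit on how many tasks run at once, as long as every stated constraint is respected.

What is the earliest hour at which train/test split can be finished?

16

Data ingestion has no prerequisites, so it starts at hour 0 and finishes at hour 4.
Data validation cannot begin until data ingestion (finishes hour 4, plus 3-hour gap → hour 7). It runs from hour 7 to 7 + 1 = hour 8.
Train/test split cannot begin until data validation (finishes hour 8). It runs from hour 8 to 8 + 8 = hour 16.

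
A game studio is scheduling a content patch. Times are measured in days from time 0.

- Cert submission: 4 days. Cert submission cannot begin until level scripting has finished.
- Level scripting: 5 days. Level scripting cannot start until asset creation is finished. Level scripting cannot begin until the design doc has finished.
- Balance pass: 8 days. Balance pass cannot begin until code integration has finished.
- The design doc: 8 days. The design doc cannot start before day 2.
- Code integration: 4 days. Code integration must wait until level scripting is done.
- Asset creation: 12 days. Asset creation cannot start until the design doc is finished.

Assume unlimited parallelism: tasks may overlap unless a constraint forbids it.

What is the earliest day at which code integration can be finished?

The design doc waits on its own release at day 2, so it starts at day 2 and finishes at 2 + 8 = day 10.
Asset creation waits on the design doc (finishes day 10), so it starts at day 10 and finishes at 10 + 12 = day 22.
For level scripting: asset creation (finishes day 22); the design doc (finishes day 10). Taking the maximum gives a start of day 22, and it finishes at 22 + 5 = day 27.
Code integration waits on level scripting (finishes day 27), so it starts at day 27 and finishes at 27 + 4 = day 31.

31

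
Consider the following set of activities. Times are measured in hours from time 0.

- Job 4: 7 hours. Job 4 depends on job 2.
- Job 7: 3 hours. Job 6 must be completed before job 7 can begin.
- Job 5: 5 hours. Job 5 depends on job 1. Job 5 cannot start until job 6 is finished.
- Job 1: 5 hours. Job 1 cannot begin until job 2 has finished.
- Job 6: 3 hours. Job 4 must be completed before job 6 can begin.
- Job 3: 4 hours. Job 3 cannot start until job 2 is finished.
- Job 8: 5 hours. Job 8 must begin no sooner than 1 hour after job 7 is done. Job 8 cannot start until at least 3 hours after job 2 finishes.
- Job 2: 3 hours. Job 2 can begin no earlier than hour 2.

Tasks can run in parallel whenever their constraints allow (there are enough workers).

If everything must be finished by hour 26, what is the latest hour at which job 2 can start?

To finish by hour 26, job 5 (duration 5) must start no later than hour 21.
Job 1 has to be done before job 5 (must start by hour 21). That means finishing by hour 21, i.e. starting by 21 − 5 = hour 16.
Job 3 has no dependents, so it just needs to finish by hour 26. Starting by 26 − 4 = hour 22 achieves that.
Nothing follows job 8; the deadline of hour 26 is its only limit. It must start by 26 − 5 = hour 21.
Since job 8 (must start by hour 21, minus 1-hour gap → hour 20) depends on it, job 7 must finish by hour 20. Backing off its 3-hour duration gives a latest start of hour 17.
Job 6 feeds job 5 (must start by hour 21); job 7 (must start by hour 17). Taking the minimum, job 6 must finish by hour 17 and start by 17 − 3 = hour 14.
Since job 6 (must start by hour 14) depends on it, job 4 must finish by hour 14. Backing off its 7-hour duration gives a latest start of hour 7.
Job 2 must finish in time for job 1 (must start by hour 16); job 3 (must start by hour 22); job 4 (must start by hour 7); job 8 (must start by hour 21, minus 3-hour gap → hour 18). The tightest is hour 7, so job 2 must start by 7 − 3 = hour 4.

4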